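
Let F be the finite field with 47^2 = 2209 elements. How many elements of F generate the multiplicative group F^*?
There are φ(2208) = 704 primitive elements

F_q^* is cyclic of order q - 1 = 2208. A cyclic group of order m has exactly φ(m) generators. Here m = 2208 = 2^5 · 3 · 23, so the number of primitive elements is φ(2208) = 704.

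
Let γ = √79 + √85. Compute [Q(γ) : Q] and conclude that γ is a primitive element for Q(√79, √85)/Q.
[Q(γ) : Q] = 4 (equivalently, Q(γ) = Q(√79, √85))

Obviously Q(γ) ⊆ Q(√79, √85), and [Q(√79, √85):Q] = 4 (since 79, 85 are distinct squarefree integers > 1 with 6715 not a perfect square). To show equality we compute the minimal polynomial of γ. From γ = √79 + √85: γ^2 = 79 + 2√(6715) + 85 = 164 + 2√(6715), so γ^2 - 164 = 2√(6715); squaring, (γ^2 - 164)^2 = 4·6715, i.e. γ^4 - 328γ^2 + 26896 - 26860 = 0, i.e. γ^4 - 328γ^2 + 36 = 0. So γ is a root of x^4 - 328x^2 + 36. This polynomial is irreducible over Q: it has no rational root (each ±√79 ± √85 is irrational), and any factorization into two quadratics over Q would force √(6715) ∈ Q (pairing opposite roots) or √79, √85 ∈ Q (other pairings), all impossible. Hence [Q(γ):Q] = 4 = [Q(√79, √85):Q], so Q(γ) = Q(√79, √85).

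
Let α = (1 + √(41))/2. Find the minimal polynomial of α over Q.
m_α(x) = x^2 - x - 10

From 2α - 1 = √(41), squaring gives (2α - 1)^2 = 41, i.e. 4α^2 - 4α + 1 = 41, so α^2 - α + (1 - 41)/4 = 0. Since 41 ≡ 1 (mod 4), (1 - 41)/4 = -10 ∈ Z. The polynomial x^2 - x - 10 has discriminant 1 - 4·(-10) = 41, which is not a perfect square in Q (d = 41 is squarefree and ≠ 1), so x^2 - x - 10 is irreducible over Q. It is the minimal polynomial of α.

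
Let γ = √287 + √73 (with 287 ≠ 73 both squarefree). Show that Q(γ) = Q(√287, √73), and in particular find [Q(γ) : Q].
[Q(γ) : Q] = 4 (equivalently, Q(γ) = Q(√287, √73))

Obviously Q(γ) ⊆ Q(√287, √73), and [Q(√287, √73):Q] = 4 (since 287, 73 are distinct squarefree integers > 1 with 20951 not a perfect square). To show equality we compute the minimal polynomial of γ. From γ = √287 + √73: γ^2 = 287 + 2√(20951) + 73 = 360 + 2√(20951), so γ^2 - 360 = 2√(20951); squaring, (γ^2 - 360)^2 = 4·20951, i.e. γ^4 - 720γ^2 + 129600 - 83804 = 0, i.e. γ^4 - 720γ^2 + 45796 = 0. So γ is a root of x^4 - 720x^2 + 45796. This polynomial is irreducible over Q: it has no rational root (each ±√287 ± √73 is irrational), and any factorization into two quadratics over Q would force √(20951) ∈ Q (pairing opposite roots) or √287, √73 ∈ Q (other pairings), all impossible. Hence [Q(γ):Q] = 4 = [Q(√287, √73):Q], so Q(γ) = Q(√287, √73).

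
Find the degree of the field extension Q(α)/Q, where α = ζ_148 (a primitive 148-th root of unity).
[Q(α):Q] = 72

The minimal polynomial of ζ_148 over Q is the 148-th cyclotomic polynomial Φ_148(x), which is irreducible over Q and has degree φ(148) = 72. Hence [Q(α):Q] = φ(148) = 72.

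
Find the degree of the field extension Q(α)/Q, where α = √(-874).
[Q(α):Q] = 2

[Q(α):Q] equals the degree of the minimal polynomial of α. Here α^2 = -874 and x^2 + 874 is irreducible (d = -874 is squarefree, ≠ 1, hence not a square), so deg(m_α) = 2. Thus [Q(α):Q] = 2.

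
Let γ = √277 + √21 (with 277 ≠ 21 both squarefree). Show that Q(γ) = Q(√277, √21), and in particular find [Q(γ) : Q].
[Q(γ) : Q] = 4 (equivalently, Q(γ) = Q(√277, √21))

Obviously Q(γ) ⊆ Q(√277, √21), and [Q(√277, √21):Q] = 4 (since 277, 21 are distinct squarefree integers > 1 with 5817 not a perfect square). To show equality we compute the minimal polynomial of γ. From γ = √277 + √21: γ^2 = 277 + 2√(5817) + 21 = 298 + 2√(5817), so γ^2 - 298 = 2√(5817); squaring, (γ^2 - 298)^2 = 4·5817, i.e. γ^4 - 596γ^2 + 88804 - 23268 = 0, i.e. γ^4 - 596γ^2 + 65536 = 0. So γ is a root of x^4 - 596x^2 + 65536. This polynomial is irreducible over Q: it has no rational root (each ±√277 ± √21 is irrational), and any factorization into two quadratics over Q would force √(5817) ∈ Q (pairing opposite roots) or √277, √21 ∈ Q (other pairings), all impossible. Hence [Q(γ):Q] = 4 = [Q(√277, √21):Q], so Q(γ) = Q(√277, √21).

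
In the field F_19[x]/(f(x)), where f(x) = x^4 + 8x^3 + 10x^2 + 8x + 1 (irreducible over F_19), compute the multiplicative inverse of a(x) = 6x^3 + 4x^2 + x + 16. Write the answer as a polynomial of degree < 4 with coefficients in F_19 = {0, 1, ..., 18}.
a(x)^(-1) ≡ 14x^3 + 13x^2 + 14x + 11 (mod f(x))

Since f is irreducible over F_19, F_19[x]/(f) is a field and a(x) ≠ 0 has an inverse. Apply the extended Euclidean algorithm to f(x) and a(x) in F_19[x]: f(x) = (16x + 16)·a(x) + (6x^2 + 2x + 11);  a(x) = (x + 13)·(6x^2 + 2x + 11) + (2x + 6);  (6x^2 + 2x + 11) = (3x + 11)·(2x + 6) + (2). The last nonzero remainder is the constant 2 = gcd(f, a) in F_19. Back-substituting through the division chain expresses 2 = s(x)·a(x) + t(x)·f(x) with s(x) ≡ 9x^3 + 7x^2 + 9x + 3 (mod f), so (9x^3 + 7x^2 + 9x + 3)·a(x) ≡ 2 (mod f). Multiplying by 2^(-1) ≡ 10 in F_19 gives a(x)^(-1) ≡ 10·(9x^3 + 7x^2 + 9x + 3) ≡ 14x^3 + 13x^2 + 14x + 11 (mod f). Check: (6x^3 + 4x^2 + x + 16)·(14x^3 + 13x^2 + 14x + 11) = 8x^6 + x^5 + 17x^4 + 17x^3 + 7x + 5 ≡ 1 (mod x^4 + 8x^3 + 10x^2 + 8x + 1).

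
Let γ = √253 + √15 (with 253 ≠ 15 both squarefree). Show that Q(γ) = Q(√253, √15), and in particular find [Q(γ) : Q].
[Q(γ) : Q] = 4 (equivalently, Q(γ) = Q(√253, √15))

Obviously Q(γ) ⊆ Q(√253, √15), and [Q(√253, √15):Q] = 4 (since 253, 15 are distinct squarefree integers > 1 with 3795 not a perfect square). To show equality we compute the minimal polynomial of γ. From γ = √253 + √15: γ^2 = 253 + 2√(3795) + 15 = 268 + 2√(3795), so γ^2 - 268 = 2√(3795); squaring, (γ^2 - 268)^2 = 4·3795, i.e. γ^4 - 536γ^2 + 71824 - 15180 = 0, i.e. γ^4 - 536γ^2 + 56644 = 0. So γ is a root of x^4 - 536x^2 + 56644. This polynomial is irreducible over Q: it has no rational root (each ±√253 ± √15 is irrational), and any factorization into two quadratics over Q would force √(3795) ∈ Q (pairing opposite roots) or √253, √15 ∈ Q (other pairings), all impossible. Hence [Q(γ):Q] = 4 = [Q(√253, √15):Q], so Q(γ) = Q(√253, √15).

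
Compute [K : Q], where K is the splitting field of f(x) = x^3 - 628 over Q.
[K : Q] = 6

The roots of x^3 - 628 are ∛628, ω∛628, ω^2∛628 where ω = e^(2πi/3) is a primitive cube root of unity, so K = Q(∛628, ω). Now [Q(∛628):Q] = 3 (since 628 is not a perfect cube, x^3 - 628 is irreducible) and [Q(ω):Q] = 2. Both 2 and 3 divide [K:Q], and [K:Q] ≤ 3·2 = 6, so [K:Q] = 6. (Equivalently: Q(∛628) ⊂ R but ω ∉ R, so [K : Q(∛628)] = 2.)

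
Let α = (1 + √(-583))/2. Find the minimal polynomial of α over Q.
m_α(x) = x^2 - x + 146

From 2α - 1 = √(-583), squaring gives (2α - 1)^2 = -583, i.e. 4α^2 - 4α + 1 = -583, so α^2 - α + (1 + 583)/4 = 0. Since -583 ≡ 1 (mod 4), (1 + 583)/4 = 146 ∈ Z. The polynomial x^2 - x + 146 has discriminant 1 - 4·(146) = -583, which is not a perfect square in Q (d = -583 is squarefree and ≠ 1), so x^2 - x + 146 is irreducible over Q. It is the minimal polynomial of α.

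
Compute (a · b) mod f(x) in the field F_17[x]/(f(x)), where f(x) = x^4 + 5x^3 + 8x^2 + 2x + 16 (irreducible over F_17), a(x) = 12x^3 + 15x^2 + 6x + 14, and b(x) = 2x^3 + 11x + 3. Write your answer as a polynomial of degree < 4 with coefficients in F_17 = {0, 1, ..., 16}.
a · b ≡ 13x^3 + 6x^2 + 9x + 2 (mod f(x))

Multiply in F_17[x]: a(x)·b(x) = (12x^3 + 15x^2 + 6x + 14)·(2x^3 + 11x + 3) = 7x^6 + 13x^5 + 8x^4 + 8x^3 + 9x^2 + 2x + 8. This has degree ≥ 4, so divide by f(x) over F_17: 7x^6 + 13x^5 + 8x^4 + 8x^3 + 9x^2 + 2x + 8 = (7x^2 + 12x + 11)·(x^4 + 5x^3 + 8x^2 + 2x + 16) + (13x^3 + 6x^2 + 9x + 2). Hence a·b ≡ 13x^3 + 6x^2 + 9x + 2 (mod f). (F_17[x]/(f) is a field with 17^4 = 83521 elements since f is irreducible of degree 4.)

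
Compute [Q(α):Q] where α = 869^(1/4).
[Q(α):Q] = 4

α is a root of x^4 - 869. By Eisenstein's criterion at the prime p = 11 (which divides the constant term 869 but p^2 = 121 does not, since 869 is squarefree), x^4 - 869 is irreducible over Q. Hence [Q(α):Q] = 4.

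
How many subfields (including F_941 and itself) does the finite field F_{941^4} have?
F_{941^4} has 3 subfields

The subfields of F_{p^n} are exactly the fields F_{p^d} for d | n (each is the fixed field of the unique index-d subgroup of Gal(F_{p^n}/F_p) ≅ Z/nZ). The divisors of n = 4 are {1, 2, 4}, giving 3 subfields: F_{941^1}, F_{941^2}, F_{941^4}.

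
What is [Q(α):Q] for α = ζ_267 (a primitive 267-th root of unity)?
[Q(α):Q] = 176

The minimal polynomial of ζ_267 over Q is the 267-th cyclotomic polynomial Φ_267(x), which is irreducible over Q and has degree φ(267) = 176. Hence [Q(α):Q] = φ(267) = 176.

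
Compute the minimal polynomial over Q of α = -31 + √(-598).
m_α(x) = x^2 + 62x + 1559

From α + 31 = √(-598), squaring gives (α + 31)^2 = -598, i.e. α^2 + 62α + 961 = -598, so α^2 + 62α + 1559 = 0. The discriminant of x^2 + 62x + 1559 is (62)^2 - 4·(1559) = 3844 - 6236 = -2392, and 4·(-598) is not a perfect square in Q since -598 is squarefree and ≠ 1. Hence x^2 + 62x + 1559 is irreducible over Q and is the minimal polynomial of α.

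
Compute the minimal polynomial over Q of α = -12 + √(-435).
m_α(x) = x^2 + 24x + 579

From α + 12 = √(-435), squaring gives (α + 12)^2 = -435, i.e. α^2 + 24α + 144 = -435, so α^2 + 24α + 579 = 0. The discriminant of x^2 + 24x + 579 is (24)^2 - 4·(579) = 576 - 2316 = -1740, and 4·(-435) is not a perfect square in Q since -435 is squarefree and ≠ 1. Hence x^2 + 24x + 579 is irreducible over Q and is the minimal polynomial of α.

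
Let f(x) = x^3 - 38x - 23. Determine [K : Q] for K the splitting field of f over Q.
[K : Q] = 6

By the rational root test, any rational root of the monic integer polynomial f(x) = x^3 - 38x - 23 must be an integer dividing the constant term -23, i.e. one of ±{1, 23}. Evaluating: f(1) = -60, f(-1) = 14, f(23) = 11270, f(-23) = -11316; none is 0, so f has no rational root and is therefore irreducible over Q (a cubic with no linear factor over a field is irreducible). For an irreducible cubic, the Galois group is A_3 or S_3 according as the discriminant disc(f) = -4a^3 - 27b^2 = -4·(-38)^3 - 27·(-23)^2 = 205205 is or is not a square in Q. Here disc(f) = 205205 is not a perfect square in Q, so the Galois group of f over Q is not contained in A_3 and must be all of S_3. The splitting field has degree |S_3| = 6 over Q, so [K : Q] = 6.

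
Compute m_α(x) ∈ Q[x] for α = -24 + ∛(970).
m_α(x) = x^3 + 72x^2 + 1728x + 12854

Set β = α + 24 = ∛(970), so β^3 = 970. Then (α + 24)^3 - 970 = 0, i.e. α is a root of g(x) = (x + 24)^3 - 970 = x^3 + 72x^2 + 1728x + 12854. Since g(x) = h(x + 24) where h(x) = x^3 - 970, and h is irreducible over Q (because 970 is not a perfect cube, so h has no rational root, and a monic cubic with no rational root is irreducible), g is also irreducible (irreducibility is preserved under the substitution x → x + 24). Hence m_α(x) = x^3 + 72x^2 + 1728x + 12854.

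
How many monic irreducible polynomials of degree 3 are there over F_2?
There are 2 monic irreducible polynomials of degree 3 over F_2

Each element of F_{2^3} that lies in no proper subfield is a root of exactly one monic irreducible of degree 3 over F_2, and each such polynomial has 3 distinct roots in F_{2^3}. By Möbius inversion the count is N_2(3) = (1/3) Σ_{d|3} μ(3/d) · 2^d = (1/3)(μ(3)·2^1 + μ(1)·2^3) = 6/3 = 2.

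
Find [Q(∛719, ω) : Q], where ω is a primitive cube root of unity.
[Q(∛719, ω) : Q] = 6

[Q(∛719):Q] = 3 (min poly x^3 - 719, irreducible since 719 is not a perfect cube). [Q(ω):Q] = 2 (min poly x^2 + x + 1). Since Q(∛719) ⊂ R and ω ∉ R, we have ω ∉ Q(∛719), so x^2 + x + 1 remains irreducible over Q(∛719) and [Q(∛719, ω) : Q(∛719)] = 2. By the tower law, [Q(∛719, ω) : Q] = 3 · 2 = 6. (In fact Q(∛719, ω) is the splitting field of x^3 - 719 over Q.)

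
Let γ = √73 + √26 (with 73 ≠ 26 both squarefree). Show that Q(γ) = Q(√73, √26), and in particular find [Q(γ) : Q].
[Q(γ) : Q] = 4 (equivalently, Q(γ) = Q(√73, √26))

Obviously Q(γ) ⊆ Q(√73, √26), and [Q(√73, √26):Q] = 4 (since 73, 26 are distinct squarefree integers > 1 with 1898 not a perfect square). To show equality we compute the minimal polynomial of γ. From γ = √73 + √26: γ^2 = 73 + 2√(1898) + 26 = 99 + 2√(1898), so γ^2 - 99 = 2√(1898); squaring, (γ^2 - 99)^2 = 4·1898, i.e. γ^4 - 198γ^2 + 9801 - 7592 = 0, i.e. γ^4 - 198γ^2 + 2209 = 0. So γ is a root of x^4 - 198x^2 + 2209. This polynomial is irreducible over Q: it has no rational root (each ±√73 ± √26 is irrational), and any factorization into two quadratics over Q would force √(1898) ∈ Q (pairing opposite roots) or √73, √26 ∈ Q (other pairings), all impossible. Hence [Q(γ):Q] = 4 = [Q(√73, √26):Q], so Q(γ) = Q(√73, √26).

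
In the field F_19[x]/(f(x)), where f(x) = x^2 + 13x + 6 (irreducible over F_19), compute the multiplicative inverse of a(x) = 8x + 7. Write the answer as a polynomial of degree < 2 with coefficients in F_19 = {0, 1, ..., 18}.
a(x)^(-1) ≡ 16x + 4 (mod f(x))

Since f is irreducible over F_19, F_19[x]/(f) is a field and a(x) ≠ 0 has an inverse. Apply the extended Euclidean algorithm to f(x) and a(x) in F_19[x]: f(x) = (12x + 3)·a(x) + (4). The last nonzero remainder is the constant 4 = gcd(f, a) in F_19. Back-substituting through the division chain expresses 4 = s(x)·a(x) + t(x)·f(x) with s(x) ≡ 7x + 16 (mod f), so (7x + 16)·a(x) ≡ 4 (mod f). Multiplying by 4^(-1) ≡ 5 in F_19 gives a(x)^(-1) ≡ 5·(7x + 16) ≡ 16x + 4 (mod f). Check: (8x + 7)·(16x + 4) = 14x^2 + 11x + 9 ≡ 1 (mod x^2 + 13x + 6).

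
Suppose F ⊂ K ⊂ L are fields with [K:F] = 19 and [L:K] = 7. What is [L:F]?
[L:F] = 133

The tower law says that for any tower of field extensions F ⊂ K ⊂ L with finite degrees, [L:F] = [L:K] · [K:F]. Here this gives [L:F] = 7 · 19 = 133.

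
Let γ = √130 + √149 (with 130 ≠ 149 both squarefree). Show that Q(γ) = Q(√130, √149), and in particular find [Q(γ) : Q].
[Q(γ) : Q] = 4 (equivalently, Q(γ) = Q(√130, √149))

Obviously Q(γ) ⊆ Q(√130, √149), and [Q(√130, √149):Q] = 4 (since 130, 149 are distinct squarefree integers > 1 with 19370 not a perfect square). To show equality we compute the minimal polynomial of γ. From γ = √130 + √149: γ^2 = 130 + 2√(19370) + 149 = 279 + 2√(19370), so γ^2 - 279 = 2√(19370); squaring, (γ^2 - 279)^2 = 4·19370, i.e. γ^4 - 558γ^2 + 77841 - 77480 = 0, i.e. γ^4 - 558γ^2 + 361 = 0. So γ is a root of x^4 - 558x^2 + 361. This polynomial is irreducible over Q: it has no rational root (each ±√130 ± √149 is irrational), and any factorization into two quadratics over Q would force √(19370) ∈ Q (pairing opposite roots) or √130, √149 ∈ Q (other pairings), all impossible. Hence [Q(γ):Q] = 4 = [Q(√130, √149):Q], so Q(γ) = Q(√130, √149).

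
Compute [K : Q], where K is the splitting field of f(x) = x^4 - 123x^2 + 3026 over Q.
[K : Q] = 4

Solving the quadratic in x^2: x^2 = (123 ± √(123^2 - 4·3026))/2 = (123 ± √3025)/2 = (123 ± 55)/2, giving x^2 = 34 or x^2 = 89. So f(x) = (x^2 - 34)(x^2 - 89) and the roots of f are ±√34, ±√89. Hence the splitting field is K = Q(√34, √89). Since 34 and 89 are distinct squarefree integers > 1, their product 3026 is not a perfect square, so √89 ∉ Q(√34). By the tower law [K:Q] = [Q(√34,√89):Q(√34)] · [Q(√34):Q] = 2 · 2 = 4.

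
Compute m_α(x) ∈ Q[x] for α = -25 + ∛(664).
m_α(x) = x^3 + 75x^2 + 1875x + 14961

Set β = α + 25 = ∛(664), so β^3 = 664. Then (α + 25)^3 - 664 = 0, i.e. α is a root of g(x) = (x + 25)^3 - 664 = x^3 + 75x^2 + 1875x + 14961. Since g(x) = h(x + 25) where h(x) = x^3 - 664, and h is irreducible over Q (because 664 is not a perfect cube, so h has no rational root, and a monic cubic with no rational root is irreducible), g is also irreducible (irreducibility is preserved under the substitution x → x + 25). Hence m_α(x) = x^3 + 75x^2 + 1875x + 14961.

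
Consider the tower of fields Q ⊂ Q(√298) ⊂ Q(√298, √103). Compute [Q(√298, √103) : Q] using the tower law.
[Q(√298, √103) : Q] = 4

[Q(√298):Q] = 2 (min poly x^2 - 298, irreducible since 298 is squarefree > 1). For the top step, suppose √103 ∈ Q(√298), say √103 = c + d√298 with c, d ∈ Q. Squaring: 103 = c^2 + 298d^2 + 2cd√298. Since √298 ∉ Q this forces 2cd = 0. If d = 0 then √103 = c ∈ Q, contradicting 103 squarefree > 1. If c = 0 then 103 = 298d^2, so 298·103 = (298d)^2 is a perfect square in Q — but 298·103 = 30694 is not a perfect square (since 298 and 103 are distinct squarefree integers). Contradiction. Hence √103 ∉ Q(√298), so x^2 - 103 stays irreducible over Q(√298) and [Q(√298, √103) : Q(√298)] = 2. By the tower law, [Q(√298, √103) : Q] = 2 · 2 = 4.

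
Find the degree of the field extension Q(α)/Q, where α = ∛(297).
[Q(α):Q] = 3

The minimal polynomial of α is x^3 - 297, irreducible over Q since 297 is not a perfect cube (so x^3 - 297 has no rational root). Hence [Q(α):Q] = deg(m_α) = 3.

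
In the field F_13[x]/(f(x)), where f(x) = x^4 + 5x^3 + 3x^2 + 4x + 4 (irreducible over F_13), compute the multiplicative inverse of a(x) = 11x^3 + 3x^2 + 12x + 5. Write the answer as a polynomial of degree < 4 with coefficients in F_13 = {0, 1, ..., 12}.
a(x)^(-1) ≡ 3x^3 + 10x^2 + 7 (mod f(x))

Since f is irreducible over F_13, F_13[x]/(f) is a field and a(x) ≠ 0 has an inverse. Apply the extended Euclidean algorithm to f(x) and a(x) in F_13[x]: f(x) = (6x)·a(x) + (9x^2 + 4);  a(x) = (7x + 9)·(9x^2 + 4) + (10x + 8);  (9x^2 + 4) = (10x + 5)·(10x + 8) + (3). The last nonzero remainder is the constant 3 = gcd(f, a) in F_13. Back-substituting through the division chain expresses 3 = s(x)·a(x) + t(x)·f(x) with s(x) ≡ 9x^3 + 4x^2 + 8 (mod f), so (9x^3 + 4x^2 + 8)·a(x) ≡ 3 (mod f). Multiplying by 3^(-1) ≡ 9 in F_13 gives a(x)^(-1) ≡ 9·(9x^3 + 4x^2 + 8) ≡ 3x^3 + 10x^2 + 7 (mod f). Check: (11x^3 + 3x^2 + 12x + 5)·(3x^3 + 10x^2 + 7) = 7x^6 + 2x^5 + x^4 + 4x^3 + 6x^2 + 6x + 9 ≡ 1 (mod x^4 + 5x^3 + 3x^2 + 4x + 4).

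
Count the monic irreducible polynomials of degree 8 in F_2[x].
There are 30 monic irreducible polynomials of degree 8 over F_2

Each element of F_{2^8} that lies in no proper subfield is a root of exactly one monic irreducible of degree 8 over F_2, and each such polynomial has 8 distinct roots in F_{2^8}. By Möbius inversion the count is N_2(8) = (1/8) Σ_{d|8} μ(8/d) · 2^d = (1/8)(μ(8)·2^1 + μ(4)·2^2 + μ(2)·2^4 + μ(1)·2^8) = 240/8 = 30.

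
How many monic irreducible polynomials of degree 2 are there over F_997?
There are 496506 monic irreducible polynomials of degree 2 over F_997

Each element of F_{997^2} that lies in no proper subfield is a root of exactly one monic irreducible of degree 2 over F_997, and each such polynomial has 2 distinct roots in F_{997^2}. By Möbius inversion the count is N_997(2) = (1/2) Σ_{d|2} μ(2/d) · 997^d = (1/2)(μ(2)·997^1 + μ(1)·997^2) = 993012/2 = 496506.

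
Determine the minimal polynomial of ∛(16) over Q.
m_α(x) = x^3 - 16

α satisfies α^3 = 16, so x^3 - 16 annihilates α. By the rational root test, a rational root p/q (in lowest terms) of x^3 - 16 would satisfy p^3 = 16 q^3, forcing q = 1 and p^3 = 16; but 16 is not a perfect cube, contradiction. A monic cubic over Q with no rational root is irreducible (any nontrivial factorization would include a linear factor). Hence x^3 - 16 is the minimal polynomial of α, and in particular [Q(α):Q] = 3.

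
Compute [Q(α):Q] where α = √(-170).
[Q(α):Q] = 2

[Q(α):Q] equals the degree of the minimal polynomial of α. Here α^2 = -170 and x^2 + 170 is irreducible (d = -170 is squarefree, ≠ 1, hence not a square), so deg(m_α) = 2. Thus [Q(α):Q] = 2.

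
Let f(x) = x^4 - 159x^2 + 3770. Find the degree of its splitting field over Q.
[K : Q] = 4

Solving the quadratic in x^2: x^2 = (159 ± √(159^2 - 4·3770))/2 = (159 ± √10201)/2 = (159 ± 101)/2, giving x^2 = 29 or x^2 = 130. So f(x) = (x^2 - 29)(x^2 - 130) and the roots of f are ±√29, ±√130. Hence the splitting field is K = Q(√29, √130). Since 29 and 130 are distinct squarefree integers > 1, their product 3770 is not a perfect square, so √130 ∉ Q(√29). By the tower law [K:Q] = [Q(√29,√130):Q(√29)] · [Q(√29):Q] = 2 · 2 = 4.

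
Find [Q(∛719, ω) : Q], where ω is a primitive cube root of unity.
[Q(∛719, ω) : Q] = 6

[Q(∛719):Q] = 3 (min poly x^3 - 719, irreducible since 719 is not a perfect cube). [Q(ω):Q] = 2 (min poly x^2 + x + 1). Since Q(∛719) ⊂ R and ω ∉ R, we have ω ∉ Q(∛719), so x^2 + x + 1 remains irreducible over Q(∛719) and [Q(∛719, ω) : Q(∛719)] = 2. By the tower law, [Q(∛719, ω) : Q] = 3 · 2 = 6. (In fact Q(∛719, ω) is the splitting field of x^3 - 719 over Q.)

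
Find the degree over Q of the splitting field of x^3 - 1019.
[K : Q] = 6

The roots of x^3 - 1019 are ∛1019, ω∛1019, ω^2∛1019 where ω = e^(2πi/3) is a primitive cube root of unity, so K = Q(∛1019, ω). Now [Q(∛1019):Q] = 3 (since 1019 is not a perfect cube, x^3 - 1019 is irreducible) and [Q(ω):Q] = 2. Both 2 and 3 divide [K:Q], and [K:Q] ≤ 3·2 = 6, so [K:Q] = 6. (Equivalently: Q(∛1019) ⊂ R but ω ∉ R, so [K : Q(∛1019)] = 2.)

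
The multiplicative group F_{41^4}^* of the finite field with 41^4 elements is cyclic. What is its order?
|F_{41^4}^*| = 2825760

F_{41^4} has 41^4 = 2825761 elements; its multiplicative group consists of all nonzero elements, so |F_{41^4}^*| = 2825761 - 1 = 2825760. (It is cyclic since any finite subgroup of the multiplicative group of a field is cyclic.)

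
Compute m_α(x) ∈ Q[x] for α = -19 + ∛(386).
m_α(x) = x^3 + 57x^2 + 1083x + 6473

Set β = α + 19 = ∛(386), so β^3 = 386. Then (α + 19)^3 - 386 = 0, i.e. α is a root of g(x) = (x + 19)^3 - 386 = x^3 + 57x^2 + 1083x + 6473. Since g(x) = h(x + 19) where h(x) = x^3 - 386, and h is irreducible over Q (because 386 is not a perfect cube, so h has no rational root, and a monic cubic with no rational root is irreducible), g is also irreducible (irreducibility is preserved under the substitution x → x + 19). Hence m_α(x) = x^3 + 57x^2 + 1083x + 6473.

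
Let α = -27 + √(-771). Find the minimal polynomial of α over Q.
m_α(x) = x^2 + 54x + 1500

From α + 27 = √(-771), squaring gives (α + 27)^2 = -771, i.e. α^2 + 54α + 729 = -771, so α^2 + 54α + 1500 = 0. The discriminant of x^2 + 54x + 1500 is (54)^2 - 4·(1500) = 2916 - 6000 = -3084, and 4·(-771) is not a perfect square in Q since -771 is squarefree and ≠ 1. Hence x^2 + 54x + 1500 is irreducible over Q and is the minimal polynomial of α.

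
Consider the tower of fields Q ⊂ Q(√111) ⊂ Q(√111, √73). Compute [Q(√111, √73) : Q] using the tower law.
[Q(√111, √73) : Q] = 4

[Q(√111):Q] = 2 (min poly x^2 - 111, irreducible since 111 is squarefree > 1). For the top step, suppose √73 ∈ Q(√111), say √73 = c + d√111 with c, d ∈ Q. Squaring: 73 = c^2 + 111d^2 + 2cd√111. Since √111 ∉ Q this forces 2cd = 0. If d = 0 then √73 = c ∈ Q, contradicting 73 squarefree > 1. If c = 0 then 73 = 111d^2, so 111·73 = (111d)^2 is a perfect square in Q — but 111·73 = 8103 is not a perfect square (since 111 and 73 are distinct squarefree integers). Contradiction. Hence √73 ∉ Q(√111), so x^2 - 73 stays irreducible over Q(√111) and [Q(√111, √73) : Q(√111)] = 2. By the tower law, [Q(√111, √73) : Q] = 2 · 2 = 4.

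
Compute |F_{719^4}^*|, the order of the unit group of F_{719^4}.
|F_{719^4}^*| = 267248675520

F_{719^4} has 719^4 = 267248675521 elements; its multiplicative group consists of all nonzero elements, so |F_{719^4}^*| = 267248675521 - 1 = 267248675520. (It is cyclic since any finite subgroup of the multiplicative group of a field is cyclic.)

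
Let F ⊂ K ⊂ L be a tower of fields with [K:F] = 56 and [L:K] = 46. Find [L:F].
[L:F] = 2576

The tower law says that for any tower of field extensions F ⊂ K ⊂ L with finite degrees, [L:F] = [L:K] · [K:F]. Here this gives [L:F] = 46 · 56 = 2576.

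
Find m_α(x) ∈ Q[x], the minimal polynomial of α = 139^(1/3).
m_α(x) = x^3 - 139

α satisfies α^3 = 139, so x^3 - 139 annihilates α. By the rational root test, a rational root p/q (in lowest terms) of x^3 - 139 would satisfy p^3 = 139 q^3, forcing q = 1 and p^3 = 139; but 139 is not a perfect cube, contradiction. A monic cubic over Q with no rational root is irreducible (any nontrivial factorization would include a linear factor). Hence x^3 - 139 is the minimal polynomial of α, and in particular [Q(α):Q] = 3.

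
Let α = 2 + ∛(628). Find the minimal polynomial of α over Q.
m_α(x) = x^3 - 6x^2 + 12x - 636

Set β = α - 2 = ∛(628), so β^3 = 628. Then (α - 2)^3 - 628 = 0, i.e. α is a root of g(x) = (x - 2)^3 - 628 = x^3 - 6x^2 + 12x - 636. Since g(x) = h(x - 2) where h(x) = x^3 - 628, and h is irreducible over Q (because 628 is not a perfect cube, so h has no rational root, and a monic cubic with no rational root is irreducible), g is also irreducible (irreducibility is preserved under the substitution x → x - 2). Hence m_α(x) = x^3 - 6x^2 + 12x - 636.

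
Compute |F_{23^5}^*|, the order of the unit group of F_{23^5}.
|F_{23^5}^*| = 6436342

F_{23^5} has 23^5 = 6436343 elements; its multiplicative group consists of all nonzero elements, so |F_{23^5}^*| = 6436343 - 1 = 6436342. (It is cyclic since any finite subgroup of the multiplicative group of a field is cyclic.)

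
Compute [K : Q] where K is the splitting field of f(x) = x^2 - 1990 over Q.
[K : Q] = 2

f(x) = x^2 - 1990 factors as (x - √1990)(x + √1990). The splitting field is K = Q(√1990). Since 1990 is squarefree and > 1, it is not a perfect square, so x^2 - 1990 is irreducible over Q and [Q(√1990) : Q] = 2. Hence [K : Q] = 2.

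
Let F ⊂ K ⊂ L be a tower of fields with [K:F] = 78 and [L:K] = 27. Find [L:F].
[L:F] = 2106

The tower law says that for any tower of field extensions F ⊂ K ⊂ L with finite degrees, [L:F] = [L:K] · [K:F]. Here this gives [L:F] = 27 · 78 = 2106.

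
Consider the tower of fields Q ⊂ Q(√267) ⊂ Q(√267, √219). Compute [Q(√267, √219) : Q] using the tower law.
[Q(√267, √219) : Q] = 4

[Q(√267):Q] = 2 (min poly x^2 - 267, irreducible since 267 is squarefree > 1). For the top step, suppose √219 ∈ Q(√267), say √219 = c + d√267 with c, d ∈ Q. Squaring: 219 = c^2 + 267d^2 + 2cd√267. Since √267 ∉ Q this forces 2cd = 0. If d = 0 then √219 = c ∈ Q, contradicting 219 squarefree > 1. If c = 0 then 219 = 267d^2, so 267·219 = (267d)^2 is a perfect square in Q — but 267·219 = 58473 is not a perfect square (since 267 and 219 are distinct squarefree integers). Contradiction. Hence √219 ∉ Q(√267), so x^2 - 219 stays irreducible over Q(√267) and [Q(√267, √219) : Q(√267)] = 2. By the tower law, [Q(√267, √219) : Q] = 2 · 2 = 4.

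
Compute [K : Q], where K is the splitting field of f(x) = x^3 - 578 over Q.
[K : Q] = 6

The roots of x^3 - 578 are ∛578, ω∛578, ω^2∛578 where ω = e^(2πi/3) is a primitive cube root of unity, so K = Q(∛578, ω). Now [Q(∛578):Q] = 3 (since 578 is not a perfect cube, x^3 - 578 is irreducible) and [Q(ω):Q] = 2. Both 2 and 3 divide [K:Q], and [K:Q] ≤ 3·2 = 6, so [K:Q] = 6. (Equivalently: Q(∛578) ⊂ R but ω ∉ R, so [K : Q(∛578)] = 2.)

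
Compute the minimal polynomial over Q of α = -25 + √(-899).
m_α(x) = x^2 + 50x + 1524

From α + 25 = √(-899), squaring gives (α + 25)^2 = -899, i.e. α^2 + 50α + 625 = -899, so α^2 + 50α + 1524 = 0. The discriminant of x^2 + 50x + 1524 is (50)^2 - 4·(1524) = 2500 - 6096 = -3596, and 4·(-899) is not a perfect square in Q since -899 is squarefree and ≠ 1. Hence x^2 + 50x + 1524 is irreducible over Q and is the minimal polynomial of α.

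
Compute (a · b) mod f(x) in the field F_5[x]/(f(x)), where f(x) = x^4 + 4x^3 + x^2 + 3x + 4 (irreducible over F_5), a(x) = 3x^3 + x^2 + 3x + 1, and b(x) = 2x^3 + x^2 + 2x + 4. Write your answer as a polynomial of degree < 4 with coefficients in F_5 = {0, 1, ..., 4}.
a · b ≡ 3x^3 + x^2 + x + 2 (mod f(x))

Multiply in F_5[x]: a(x)·b(x) = (3x^3 + x^2 + 3x + 1)·(2x^3 + x^2 + 2x + 4) = x^6 + 3x^4 + 4x^3 + x^2 + 4x + 4. This has degree ≥ 4, so divide by f(x) over F_5: x^6 + 3x^4 + 4x^3 + x^2 + 4x + 4 = (x^2 + x + 3)·(x^4 + 4x^3 + x^2 + 3x + 4) + (3x^3 + x^2 + x + 2). Hence a·b ≡ 3x^3 + x^2 + x + 2 (mod f). (F_5[x]/(f) is a field with 5^4 = 625 elements since f is irreducible of degree 4.)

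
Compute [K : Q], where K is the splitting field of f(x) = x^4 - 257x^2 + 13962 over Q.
[K : Q] = 4

Solving the quadratic in x^2: x^2 = (257 ± √(257^2 - 4·13962))/2 = (257 ± √10201)/2 = (257 ± 101)/2, giving x^2 = 179 or x^2 = 78. So f(x) = (x^2 - 179)(x^2 - 78) and the roots of f are ±√179, ±√78. Hence the splitting field is K = Q(√179, √78). Since 179 and 78 are distinct squarefree integers > 1, their product 13962 is not a perfect square, so √78 ∉ Q(√179). By the tower law [K:Q] = [Q(√179,√78):Q(√179)] · [Q(√179):Q] = 2 · 2 = 4.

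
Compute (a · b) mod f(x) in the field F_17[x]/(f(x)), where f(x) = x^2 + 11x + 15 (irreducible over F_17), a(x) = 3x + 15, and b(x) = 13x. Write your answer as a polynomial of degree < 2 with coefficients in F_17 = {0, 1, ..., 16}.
a · b ≡ 4x + 10 (mod f(x))

Multiply in F_17[x]: a(x)·b(x) = (3x + 15)·(13x) = 5x^2 + 8x. This has degree ≥ 2, so divide by f(x) over F_17: 5x^2 + 8x = (5)·(x^2 + 11x + 15) + (4x + 10). Hence a·b ≡ 4x + 10 (mod f). (F_17[x]/(f) is a field with 17^2 = 289 elements since f is irreducible of degree 2.)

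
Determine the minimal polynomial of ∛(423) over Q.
m_α(x) = x^3 - 423

α satisfies α^3 = 423, so x^3 - 423 annihilates α. By the rational root test, a rational root p/q (in lowest terms) of x^3 - 423 would satisfy p^3 = 423 q^3, forcing q = 1 and p^3 = 423; but 423 is not a perfect cube, contradiction. A monic cubic over Q with no rational root is irreducible (any nontrivial factorization would include a linear factor). Hence x^3 - 423 is the minimal polynomial of α, and in particular [Q(α):Q] = 3.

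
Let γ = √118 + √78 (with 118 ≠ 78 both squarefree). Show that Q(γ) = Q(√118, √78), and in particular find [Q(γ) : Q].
[Q(γ) : Q] = 4 (equivalently, Q(γ) = Q(√118, √78))

Obviously Q(γ) ⊆ Q(√118, √78), and [Q(√118, √78):Q] = 4 (since 118, 78 are distinct squarefree integers > 1 with 9204 not a perfect square). To show equality we compute the minimal polynomial of γ. From γ = √118 + √78: γ^2 = 118 + 2√(9204) + 78 = 196 + 2√(9204), so γ^2 - 196 = 2√(9204); squaring, (γ^2 - 196)^2 = 4·9204, i.e. γ^4 - 392γ^2 + 38416 - 36816 = 0, i.e. γ^4 - 392γ^2 + 1600 = 0. So γ is a root of x^4 - 392x^2 + 1600. This polynomial is irreducible over Q: it has no rational root (each ±√118 ± √78 is irrational), and any factorization into two quadratics over Q would force √(9204) ∈ Q (pairing opposite roots) or √118, √78 ∈ Q (other pairings), all impossible. Hence [Q(γ):Q] = 4 = [Q(√118, √78):Q], so Q(γ) = Q(√118, √78).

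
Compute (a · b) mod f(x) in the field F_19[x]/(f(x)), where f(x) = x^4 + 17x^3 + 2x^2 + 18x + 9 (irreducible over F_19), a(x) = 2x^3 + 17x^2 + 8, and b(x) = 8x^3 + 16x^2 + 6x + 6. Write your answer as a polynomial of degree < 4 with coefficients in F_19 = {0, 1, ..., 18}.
a · b ≡ 15x^3 + 8x^2 + 2x + 13 (mod f(x))

Multiply in F_19[x]: a(x)·b(x) = (2x^3 + 17x^2 + 8)·(8x^3 + 16x^2 + 6x + 6) = 16x^6 + 16x^5 + 18x^4 + 7x^3 + 2x^2 + 10x + 10. This has degree ≥ 4, so divide by f(x) over F_19: 16x^6 + 16x^5 + 18x^4 + 7x^3 + 2x^2 + 10x + 10 = (16x^2 + 10x + 6)·(x^4 + 17x^3 + 2x^2 + 18x + 9) + (15x^3 + 8x^2 + 2x + 13). Hence a·b ≡ 15x^3 + 8x^2 + 2x + 13 (mod f). (F_19[x]/(f) is a field with 19^4 = 130321 elements since f is irreducible of degree 4.)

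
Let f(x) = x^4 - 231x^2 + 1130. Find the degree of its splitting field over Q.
[K : Q] = 4

Solving the quadratic in x^2: x^2 = (231 ± √(231^2 - 4·1130))/2 = (231 ± √48841)/2 = (231 ± 221)/2, giving x^2 = 5 or x^2 = 226. So f(x) = (x^2 - 5)(x^2 - 226) and the roots of f are ±√5, ±√226. Hence the splitting field is K = Q(√5, √226). Since 5 and 226 are distinct squarefree integers > 1, their product 1130 is not a perfect square, so √226 ∉ Q(√5). By the tower law [K:Q] = [Q(√5,√226):Q(√5)] · [Q(√5):Q] = 2 · 2 = 4.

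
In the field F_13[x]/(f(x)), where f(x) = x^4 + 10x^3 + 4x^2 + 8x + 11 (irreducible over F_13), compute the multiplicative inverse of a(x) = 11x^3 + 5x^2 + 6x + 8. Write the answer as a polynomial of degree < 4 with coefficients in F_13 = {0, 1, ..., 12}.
a(x)^(-1) ≡ x^3 + 6x^2 + 11x + 6 (mod f(x))

Since f is irreducible over F_13, F_13[x]/(f) is a field and a(x) ≠ 0 has an inverse. Apply the extended Euclidean algorithm to f(x) and a(x) in F_13[x]: f(x) = (6x + 10)·a(x) + (9x^2 + 4x + 9);  a(x) = (7x + 9)·(9x^2 + 4x + 9) + (11x + 5);  (9x^2 + 4x + 9) = (2x + 3)·(11x + 5) + (7). The last nonzero remainder is the constant 7 = gcd(f, a) in F_13. Back-substituting through the division chain expresses 7 = s(x)·a(x) + t(x)·f(x) with s(x) ≡ 7x^3 + 3x^2 + 12x + 3 (mod f), so (7x^3 + 3x^2 + 12x + 3)·a(x) ≡ 7 (mod f). Multiplying by 7^(-1) ≡ 2 in F_13 gives a(x)^(-1) ≡ 2·(7x^3 + 3x^2 + 12x + 3) ≡ x^3 + 6x^2 + 11x + 6 (mod f). Check: (11x^3 + 5x^2 + 6x + 8)·(x^3 + 6x^2 + 11x + 6) = 11x^6 + 6x^5 + x^4 + 9x^3 + x^2 + 7x + 9 ≡ 1 (mod x^4 + 10x^3 + 4x^2 + 8x + 11).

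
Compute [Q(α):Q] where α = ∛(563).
[Q(α):Q] = 3

The minimal polynomial of α is x^3 - 563, irreducible over Q since 563 is not a perfect cube (so x^3 - 563 has no rational root). Hence [Q(α):Q] = deg(m_α) = 3.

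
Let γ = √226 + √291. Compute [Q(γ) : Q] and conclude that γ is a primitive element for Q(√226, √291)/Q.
[Q(γ) : Q] = 4 (equivalently, Q(γ) = Q(√226, √291))

Obviously Q(γ) ⊆ Q(√226, √291), and [Q(√226, √291):Q] = 4 (since 226, 291 are distinct squarefree integers > 1 with 65766 not a perfect square). To show equality we compute the minimal polynomial of γ. From γ = √226 + √291: γ^2 = 226 + 2√(65766) + 291 = 517 + 2√(65766), so γ^2 - 517 = 2√(65766); squaring, (γ^2 - 517)^2 = 4·65766, i.e. γ^4 - 1034γ^2 + 267289 - 263064 = 0, i.e. γ^4 - 1034γ^2 + 4225 = 0. So γ is a root of x^4 - 1034x^2 + 4225. This polynomial is irreducible over Q: it has no rational root (each ±√226 ± √291 is irrational), and any factorization into two quadratics over Q would force √(65766) ∈ Q (pairing opposite roots) or √226, √291 ∈ Q (other pairings), all impossible. Hence [Q(γ):Q] = 4 = [Q(√226, √291):Q], so Q(γ) = Q(√226, √291).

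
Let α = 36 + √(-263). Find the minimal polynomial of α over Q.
m_α(x) = x^2 - 72x + 1559

From α - 36 = √(-263), squaring gives (α - 36)^2 = -263, i.e. α^2 - 72α + 1296 = -263, so α^2 - 72α + 1559 = 0. The discriminant of x^2 - 72x + 1559 is (-72)^2 - 4·(1559) = 5184 - 6236 = -1052, and 4·(-263) is not a perfect square in Q since -263 is squarefree and ≠ 1. Hence x^2 - 72x + 1559 is irreducible over Q and is the minimal polynomial of α.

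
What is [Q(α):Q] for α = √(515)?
[Q(α):Q] = 2

[Q(α):Q] equals the degree of the minimal polynomial of α. Here α^2 = 515 and x^2 - 515 is irreducible (d = 515 is squarefree, ≠ 1, hence not a square), so deg(m_α) = 2. Thus [Q(α):Q] = 2.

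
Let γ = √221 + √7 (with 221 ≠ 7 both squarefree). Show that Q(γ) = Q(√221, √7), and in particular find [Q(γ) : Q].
[Q(γ) : Q] = 4 (equivalently, Q(γ) = Q(√221, √7))

Obviously Q(γ) ⊆ Q(√221, √7), and [Q(√221, √7):Q] = 4 (since 221, 7 are distinct squarefree integers > 1 with 1547 not a perfect square). To show equality we compute the minimal polynomial of γ. From γ = √221 + √7: γ^2 = 221 + 2√(1547) + 7 = 228 + 2√(1547), so γ^2 - 228 = 2√(1547); squaring, (γ^2 - 228)^2 = 4·1547, i.e. γ^4 - 456γ^2 + 51984 - 6188 = 0, i.e. γ^4 - 456γ^2 + 45796 = 0. So γ is a root of x^4 - 456x^2 + 45796. This polynomial is irreducible over Q: it has no rational root (each ±√221 ± √7 is irrational), and any factorization into two quadratics over Q would force √(1547) ∈ Q (pairing opposite roots) or √221, √7 ∈ Q (other pairings), all impossible. Hence [Q(γ):Q] = 4 = [Q(√221, √7):Q], so Q(γ) = Q(√221, √7).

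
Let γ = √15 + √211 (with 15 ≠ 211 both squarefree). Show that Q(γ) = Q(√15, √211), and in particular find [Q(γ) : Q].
[Q(γ) : Q] = 4 (equivalently, Q(γ) = Q(√15, √211))

Obviously Q(γ) ⊆ Q(√15, √211), and [Q(√15, √211):Q] = 4 (since 15, 211 are distinct squarefree integers > 1 with 3165 not a perfect square). To show equality we compute the minimal polynomial of γ. From γ = √15 + √211: γ^2 = 15 + 2√(3165) + 211 = 226 + 2√(3165), so γ^2 - 226 = 2√(3165); squaring, (γ^2 - 226)^2 = 4·3165, i.e. γ^4 - 452γ^2 + 51076 - 12660 = 0, i.e. γ^4 - 452γ^2 + 38416 = 0. So γ is a root of x^4 - 452x^2 + 38416. This polynomial is irreducible over Q: it has no rational root (each ±√15 ± √211 is irrational), and any factorization into two quadratics over Q would force √(3165) ∈ Q (pairing opposite roots) or √15, √211 ∈ Q (other pairings), all impossible. Hence [Q(γ):Q] = 4 = [Q(√15, √211):Q], so Q(γ) = Q(√15, √211).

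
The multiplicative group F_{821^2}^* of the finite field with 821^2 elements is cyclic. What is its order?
|F_{821^2}^*| = 674040

F_{821^2} has 821^2 = 674041 elements; its multiplicative group consists of all nonzero elements, so |F_{821^2}^*| = 674041 - 1 = 674040. (It is cyclic since any finite subgroup of the multiplicative group of a field is cyclic.)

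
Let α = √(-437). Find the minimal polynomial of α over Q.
m_α(x) = x^2 + 437

α satisfies α^2 + 437 = 0, so x^2 + 437 annihilates α. Since d = -437 is squarefree and ≠ 1, it is not a perfect square in Q, so x^2 + 437 has no rational root and is therefore irreducible over Q (a degree-2 polynomial over a field is irreducible iff it has no root). Hence m_α(x) = x^2 + 437.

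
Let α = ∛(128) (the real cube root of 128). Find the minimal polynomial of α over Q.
m_α(x) = x^3 - 128

α satisfies α^3 = 128, so x^3 - 128 annihilates α. By the rational root test, a rational root p/q (in lowest terms) of x^3 - 128 would satisfy p^3 = 128 q^3, forcing q = 1 and p^3 = 128; but 128 is not a perfect cube, contradiction. A monic cubic over Q with no rational root is irreducible (any nontrivial factorization would include a linear factor). Hence x^3 - 128 is the minimal polynomial of α, and in particular [Q(α):Q] = 3.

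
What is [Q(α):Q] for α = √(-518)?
[Q(α):Q] = 2

[Q(α):Q] equals the degree of the minimal polynomial of α. Here α^2 = -518 and x^2 + 518 is irreducible (d = -518 is squarefree, ≠ 1, hence not a square), so deg(m_α) = 2. Thus [Q(α):Q] = 2.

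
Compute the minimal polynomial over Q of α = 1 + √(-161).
m_α(x) = x^2 - 2x + 162

From α - 1 = √(-161), squaring gives (α - 1)^2 = -161, i.e. α^2 - 2α + 1 = -161, so α^2 - 2α + 162 = 0. The discriminant of x^2 - 2x + 162 is (-2)^2 - 4·(162) = 4 - 648 = -644, and 4·(-161) is not a perfect square in Q since -161 is squarefree and ≠ 1. Hence x^2 - 2x + 162 is irreducible over Q and is the minimal polynomial of α.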